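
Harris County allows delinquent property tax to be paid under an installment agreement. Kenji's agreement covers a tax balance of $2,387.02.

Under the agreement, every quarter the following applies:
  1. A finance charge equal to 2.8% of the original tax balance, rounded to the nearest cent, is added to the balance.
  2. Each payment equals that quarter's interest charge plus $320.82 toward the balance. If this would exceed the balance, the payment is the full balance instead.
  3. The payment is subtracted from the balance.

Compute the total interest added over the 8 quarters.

Quarter 1: opening $2,387.02; interest $66.84 → $2,453.86; payment $387.66; balance $2,066.20
Quarter 2: opening $2,066.20; interest $66.84 → $2,133.04; payment $387.66; balance $1,745.38
Quarter 3: opening $1,745.38; interest $66.84 → $1,812.22; payment $387.66; balance $1,424.56
Quarter 4: opening $1,424.56; interest $66.84 → $1,491.40; payment $387.66; balance $1,103.74
Quarter 5: opening $1,103.74; interest $66.84 → $1,170.58; payment $387.66; balance $782.92
Quarter 6: opening $782.92; interest $66.84 → $849.76; payment $387.66; balance $462.10
Quarter 7: opening $462.10; interest $66.84 → $528.94; payment $387.66; balance $141.28
Quarter 8: opening $141.28; interest $66.84 → $208.12; payment $208.12; balance $0.00
Total interest: $66.84 + $66.84 + $66.84 + $66.84 + $66.84 + $66.84 + $66.84 + $66.84 = $534.72

$534.72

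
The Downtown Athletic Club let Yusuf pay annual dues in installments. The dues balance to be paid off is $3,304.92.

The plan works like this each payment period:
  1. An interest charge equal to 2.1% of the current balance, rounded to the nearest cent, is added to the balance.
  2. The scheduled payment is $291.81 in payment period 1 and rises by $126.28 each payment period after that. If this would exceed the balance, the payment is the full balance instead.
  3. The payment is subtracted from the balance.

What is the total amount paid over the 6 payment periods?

$3,595.40

Payment period 1: $3,304.92 +$69.40 interest = $3,374.32; pay $291.81 → $3,082.51
Payment period 2: $3,082.51 +$64.73 interest = $3,147.24; pay $418.09 → $2,729.15
Payment period 3: $2,729.15 +$57.31 interest = $2,786.46; pay $544.37 → $2,242.09
Payment period 4: $2,242.09 +$47.08 interest = $2,289.17; pay $670.65 → $1,618.52
Payment period 5: $1,618.52 +$33.99 interest = $1,652.51; pay $796.93 → $855.58
Payment period 6: $855.58 +$17.97 interest = $873.55; pay $873.55 → $0.00
Total paid: $3,595.40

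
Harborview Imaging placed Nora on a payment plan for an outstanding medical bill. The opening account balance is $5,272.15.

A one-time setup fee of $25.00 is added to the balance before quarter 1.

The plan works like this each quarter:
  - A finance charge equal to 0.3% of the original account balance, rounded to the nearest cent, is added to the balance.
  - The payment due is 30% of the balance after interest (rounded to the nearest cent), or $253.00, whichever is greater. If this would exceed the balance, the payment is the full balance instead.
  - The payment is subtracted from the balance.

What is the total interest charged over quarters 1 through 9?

$142.38

Quarter 1: $5,297.15 +$15.82 interest = $5,312.97; pay $1,593.89 → $3,719.08
Quarter 2: $3,719.08 +$15.82 interest = $3,734.90; pay $1,120.47 → $2,614.43
Quarter 3: $2,614.43 +$15.82 interest = $2,630.25; pay $789.08 → $1,841.17
Quarter 4: $1,841.17 +$15.82 interest = $1,856.99; pay $557.10 → $1,299.89
Quarter 5: $1,299.89 +$15.82 interest = $1,315.71; pay $394.71 → $921.00
Quarter 6: $921.00 +$15.82 interest = $936.82; pay $281.05 → $655.77
Quarter 7: $655.77 +$15.82 interest = $671.59; pay $253.00 → $418.59
Quarter 8: $418.59 +$15.82 interest = $434.41; pay $253.00 → $181.41
Quarter 9: $181.41 +$15.82 interest = $197.23; pay $197.23 → $0.00
Total interest: $15.82 + $15.82 + $15.82 + $15.82 + $15.82 + $15.82 + $15.82 + $15.82 + $15.82 = $142.38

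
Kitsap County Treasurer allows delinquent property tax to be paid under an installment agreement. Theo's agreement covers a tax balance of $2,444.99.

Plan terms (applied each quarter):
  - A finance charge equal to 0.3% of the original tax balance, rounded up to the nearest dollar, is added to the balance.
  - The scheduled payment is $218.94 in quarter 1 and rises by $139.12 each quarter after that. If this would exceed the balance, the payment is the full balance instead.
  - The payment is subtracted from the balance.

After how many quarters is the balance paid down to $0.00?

Quarter 1: $2,444.99 +$8.00 interest = $2,452.99; pay $218.94 → $2,234.05
Quarter 2: $2,234.05 +$8.00 interest = $2,242.05; pay $358.06 → $1,883.99
Quarter 3: $1,883.99 +$8.00 interest = $1,891.99; pay $497.18 → $1,394.81
Quarter 4: $1,394.81 +$8.00 interest = $1,402.81; pay $636.30 → $766.51
Quarter 5: $766.51 +$8.00 interest = $774.51; pay $774.51 → $0.00
Balance reaches $0.00 in quarter 5.

5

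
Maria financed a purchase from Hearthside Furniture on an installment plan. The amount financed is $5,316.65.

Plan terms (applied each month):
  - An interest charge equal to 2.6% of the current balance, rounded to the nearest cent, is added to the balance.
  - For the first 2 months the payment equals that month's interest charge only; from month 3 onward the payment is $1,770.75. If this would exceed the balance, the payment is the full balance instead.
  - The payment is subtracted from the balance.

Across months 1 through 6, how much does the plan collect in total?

$5,886.93

Month 1: $5,316.65 +$138.23 interest = $5,454.88; pay $138.23 → $5,316.65
Month 2: $5,316.65 +$138.23 interest = $5,454.88; pay $138.23 → $5,316.65
Month 3: $5,316.65 +$138.23 interest = $5,454.88; pay $1,770.75 → $3,684.13
Month 4: $3,684.13 +$95.79 interest = $3,779.92; pay $1,770.75 → $2,009.17
Month 5: $2,009.17 +$52.24 interest = $2,061.41; pay $1,770.75 → $290.66
Month 6: $290.66 +$7.56 interest = $298.22; pay $298.22 → $0.00
Total paid: $5,886.93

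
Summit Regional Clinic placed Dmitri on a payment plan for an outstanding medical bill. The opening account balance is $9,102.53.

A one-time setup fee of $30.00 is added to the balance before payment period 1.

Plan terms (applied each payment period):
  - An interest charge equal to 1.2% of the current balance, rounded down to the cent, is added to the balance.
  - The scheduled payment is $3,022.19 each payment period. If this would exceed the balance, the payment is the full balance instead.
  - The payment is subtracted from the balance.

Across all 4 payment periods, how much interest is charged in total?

$226.95

Payment period 1: $9,132.53 +$109.59 interest = $9,242.12; pay $3,022.19 → $6,219.93
Payment period 2: $6,219.93 +$74.63 interest = $6,294.56; pay $3,022.19 → $3,272.37
Payment period 3: $3,272.37 +$39.26 interest = $3,311.63; pay $3,022.19 → $289.44
Payment period 4: $289.44 +$3.47 interest = $292.91; pay $292.91 → $0.00
Total interest: $109.59 + $74.63 + $39.26 + $3.47 = $226.95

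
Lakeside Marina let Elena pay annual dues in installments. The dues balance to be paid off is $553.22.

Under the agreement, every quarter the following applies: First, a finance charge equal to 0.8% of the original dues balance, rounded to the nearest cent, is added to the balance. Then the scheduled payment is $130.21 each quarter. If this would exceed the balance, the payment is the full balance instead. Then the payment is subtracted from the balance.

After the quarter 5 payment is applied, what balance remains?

$0.00

# | Opening | Interest | Payment | End bal
1 | $553.22 | $4.43 | $130.21 | $427.44
2 | $427.44 | $4.43 | $130.21 | $301.66
3 | $301.66 | $4.43 | $130.21 | $175.88
4 | $175.88 | $4.43 | $130.21 | $50.10
5 | $50.10 | $4.43 | $54.53 | $0.00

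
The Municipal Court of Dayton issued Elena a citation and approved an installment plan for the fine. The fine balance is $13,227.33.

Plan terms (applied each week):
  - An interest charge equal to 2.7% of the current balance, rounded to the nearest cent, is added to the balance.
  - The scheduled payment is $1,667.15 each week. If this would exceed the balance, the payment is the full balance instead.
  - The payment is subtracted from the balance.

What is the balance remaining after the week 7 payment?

# | Opening | Interest | Payment | End bal
1 | $13,227.33 | $357.14 | $1,667.15 | $11,917.32
2 | $11,917.32 | $321.77 | $1,667.15 | $10,571.94
3 | $10,571.94 | $285.44 | $1,667.15 | $9,190.23
4 | $9,190.23 | $248.14 | $1,667.15 | $7,771.22
5 | $7,771.22 | $209.82 | $1,667.15 | $6,313.89
6 | $6,313.89 | $170.48 | $1,667.15 | $4,817.22
7 | $4,817.22 | $130.06 | $1,667.15 | $3,280.13

$3,280.13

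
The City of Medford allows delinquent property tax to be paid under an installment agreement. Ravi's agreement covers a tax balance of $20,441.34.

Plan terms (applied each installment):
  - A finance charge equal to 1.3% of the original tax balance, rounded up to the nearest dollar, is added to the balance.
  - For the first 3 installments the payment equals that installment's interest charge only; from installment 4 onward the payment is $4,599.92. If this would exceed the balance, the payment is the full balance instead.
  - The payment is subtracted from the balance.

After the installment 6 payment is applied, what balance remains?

Installment 1: $20,441.34 +$266.00 interest = $20,707.34; pay $266.00 → $20,441.34
Installment 2: $20,441.34 +$266.00 interest = $20,707.34; pay $266.00 → $20,441.34
Installment 3: $20,441.34 +$266.00 interest = $20,707.34; pay $266.00 → $20,441.34
Installment 4: $20,441.34 +$266.00 interest = $20,707.34; pay $4,599.92 → $16,107.42
Installment 5: $16,107.42 +$266.00 interest = $16,373.42; pay $4,599.92 → $11,773.50
Installment 6: $11,773.50 +$266.00 interest = $12,039.50; pay $4,599.92 → $7,439.58

$7,439.58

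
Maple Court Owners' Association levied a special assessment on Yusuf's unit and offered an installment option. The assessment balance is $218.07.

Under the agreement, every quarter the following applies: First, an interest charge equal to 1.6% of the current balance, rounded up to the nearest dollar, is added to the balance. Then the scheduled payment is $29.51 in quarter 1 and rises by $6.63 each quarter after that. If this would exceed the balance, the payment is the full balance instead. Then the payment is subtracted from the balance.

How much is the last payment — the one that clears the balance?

Quarter 1: $218.07 +$4.00 interest = $222.07; pay $29.51 → $192.56
Quarter 2: $192.56 +$4.00 interest = $196.56; pay $36.14 → $160.42
Quarter 3: $160.42 +$3.00 interest = $163.42; pay $42.77 → $120.65
Quarter 4: $120.65 +$2.00 interest = $122.65; pay $49.40 → $73.25
Quarter 5: $73.25 +$2.00 interest = $75.25; pay $56.03 → $19.22
Quarter 6: $19.22 +$1.00 interest = $20.22; pay $20.22 → $0.00

$20.22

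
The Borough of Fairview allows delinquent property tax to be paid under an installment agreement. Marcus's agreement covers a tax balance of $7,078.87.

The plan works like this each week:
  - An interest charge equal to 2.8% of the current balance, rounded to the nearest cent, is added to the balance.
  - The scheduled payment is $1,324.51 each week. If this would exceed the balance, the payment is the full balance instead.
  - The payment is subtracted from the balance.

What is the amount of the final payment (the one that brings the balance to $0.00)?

Week 1: $7,078.87 +$198.21 interest = $7,277.08; pay $1,324.51 → $5,952.57
Week 2: $5,952.57 +$166.67 interest = $6,119.24; pay $1,324.51 → $4,794.73
Week 3: $4,794.73 +$134.25 interest = $4,928.98; pay $1,324.51 → $3,604.47
Week 4: $3,604.47 +$100.93 interest = $3,705.40; pay $1,324.51 → $2,380.89
Week 5: $2,380.89 +$66.66 interest = $2,447.55; pay $1,324.51 → $1,123.04
Week 6: $1,123.04 +$31.45 interest = $1,154.49; pay $1,154.49 → $0.00

$1,154.49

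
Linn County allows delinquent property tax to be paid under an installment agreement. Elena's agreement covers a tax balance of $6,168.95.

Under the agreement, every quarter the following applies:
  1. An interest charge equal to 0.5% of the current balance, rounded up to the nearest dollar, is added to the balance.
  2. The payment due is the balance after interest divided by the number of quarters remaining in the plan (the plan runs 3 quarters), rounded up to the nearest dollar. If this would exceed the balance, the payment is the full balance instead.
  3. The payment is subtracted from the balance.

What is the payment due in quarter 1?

$2,067.00

# | Opening | Interest | Payment | End bal
1 | $6,168.95 | $31.00 | $2,067.00 | $4,132.95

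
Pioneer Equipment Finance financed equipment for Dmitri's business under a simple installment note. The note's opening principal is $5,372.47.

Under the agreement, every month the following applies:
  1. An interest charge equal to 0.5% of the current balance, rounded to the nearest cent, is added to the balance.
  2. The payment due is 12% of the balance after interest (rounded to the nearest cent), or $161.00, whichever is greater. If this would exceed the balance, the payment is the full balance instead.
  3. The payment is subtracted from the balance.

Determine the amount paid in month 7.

$310.04

Month 1: opening $5,372.47; interest $26.86 → $5,399.33; payment $647.92; balance $4,751.41
Month 2: opening $4,751.41; interest $23.76 → $4,775.17; payment $573.02; balance $4,202.15
Month 3: opening $4,202.15; interest $21.01 → $4,223.16; payment $506.78; balance $3,716.38
Month 4: opening $3,716.38; interest $18.58 → $3,734.96; payment $448.20; balance $3,286.76
Month 5: opening $3,286.76; interest $16.43 → $3,303.19; payment $396.38; balance $2,906.81
Month 6: opening $2,906.81; interest $14.53 → $2,921.34; payment $350.56; balance $2,570.78
Month 7: opening $2,570.78; interest $12.85 → $2,583.63; payment $310.04; balance $2,273.59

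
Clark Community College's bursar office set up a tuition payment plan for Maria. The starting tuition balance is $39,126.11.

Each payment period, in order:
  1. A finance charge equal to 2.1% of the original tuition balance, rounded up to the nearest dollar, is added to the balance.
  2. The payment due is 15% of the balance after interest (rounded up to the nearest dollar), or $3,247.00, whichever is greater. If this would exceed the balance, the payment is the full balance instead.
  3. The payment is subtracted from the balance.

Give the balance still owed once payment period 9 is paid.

$10,250.11

# | Opening | Interest | Payment | End bal
1 | $39,126.11 | $822.00 | $5,993.00 | $33,955.11
2 | $33,955.11 | $822.00 | $5,217.00 | $29,560.11
3 | $29,560.11 | $822.00 | $4,558.00 | $25,824.11
4 | $25,824.11 | $822.00 | $3,997.00 | $22,649.11
5 | $22,649.11 | $822.00 | $3,521.00 | $19,950.11
6 | $19,950.11 | $822.00 | $3,247.00 | $17,525.11
7 | $17,525.11 | $822.00 | $3,247.00 | $15,100.11
8 | $15,100.11 | $822.00 | $3,247.00 | $12,675.11
9 | $12,675.11 | $822.00 | $3,247.00 | $10,250.11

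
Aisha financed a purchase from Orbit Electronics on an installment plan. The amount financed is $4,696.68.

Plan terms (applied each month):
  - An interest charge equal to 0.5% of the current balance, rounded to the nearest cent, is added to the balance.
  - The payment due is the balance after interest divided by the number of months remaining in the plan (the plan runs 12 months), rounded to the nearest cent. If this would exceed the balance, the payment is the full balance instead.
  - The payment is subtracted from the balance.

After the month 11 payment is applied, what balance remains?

$413.46

Month 1: $4,696.68 +$23.48 interest = $4,720.16; pay $393.35 → $4,326.81
Month 2: $4,326.81 +$21.63 interest = $4,348.44; pay $395.31 → $3,953.13
Month 3: $3,953.13 +$19.77 interest = $3,972.90; pay $397.29 → $3,575.61
Month 4: $3,575.61 +$17.88 interest = $3,593.49; pay $399.28 → $3,194.21
Month 5: $3,194.21 +$15.97 interest = $3,210.18; pay $401.27 → $2,808.91
Month 6: $2,808.91 +$14.04 interest = $2,822.95; pay $403.28 → $2,419.67
Month 7: $2,419.67 +$12.10 interest = $2,431.77; pay $405.30 → $2,026.47
Month 8: $2,026.47 +$10.13 interest = $2,036.60; pay $407.32 → $1,629.28
Month 9: $1,629.28 +$8.15 interest = $1,637.43; pay $409.36 → $1,228.07
Month 10: $1,228.07 +$6.14 interest = $1,234.21; pay $411.40 → $822.81
Month 11: $822.81 +$4.11 interest = $826.92; pay $413.46 → $413.46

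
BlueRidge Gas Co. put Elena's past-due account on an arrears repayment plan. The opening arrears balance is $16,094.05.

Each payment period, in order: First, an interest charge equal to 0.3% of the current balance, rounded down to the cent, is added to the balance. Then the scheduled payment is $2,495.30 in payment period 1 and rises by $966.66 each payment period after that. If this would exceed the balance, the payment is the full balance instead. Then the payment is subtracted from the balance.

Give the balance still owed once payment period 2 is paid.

# | Opening | Interest | Payment | End bal
1 | $16,094.05 | $48.28 | $2,495.30 | $13,647.03
2 | $13,647.03 | $40.94 | $3,461.96 | $10,226.01

$10,226.01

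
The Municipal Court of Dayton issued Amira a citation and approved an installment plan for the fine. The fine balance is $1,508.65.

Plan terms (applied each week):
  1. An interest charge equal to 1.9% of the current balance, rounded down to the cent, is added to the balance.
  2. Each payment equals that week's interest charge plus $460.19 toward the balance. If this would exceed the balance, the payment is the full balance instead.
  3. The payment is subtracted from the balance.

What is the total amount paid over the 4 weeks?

Week 1: opening $1,508.65; interest $28.66 → $1,537.31; payment $488.85; balance $1,048.46
Week 2: opening $1,048.46; interest $19.92 → $1,068.38; payment $480.11; balance $588.27
Week 3: opening $588.27; interest $11.17 → $599.44; payment $471.36; balance $128.08
Week 4: opening $128.08; interest $2.43 → $130.51; payment $130.51; balance $0.00
Total paid: $1,570.83

$1,570.83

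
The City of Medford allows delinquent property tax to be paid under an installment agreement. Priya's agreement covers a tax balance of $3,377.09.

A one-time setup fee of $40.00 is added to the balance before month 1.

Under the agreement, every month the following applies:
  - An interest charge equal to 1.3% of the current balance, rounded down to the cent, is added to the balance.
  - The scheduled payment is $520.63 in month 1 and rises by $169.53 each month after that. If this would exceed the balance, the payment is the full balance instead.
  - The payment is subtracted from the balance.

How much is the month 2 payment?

# | Opening | Interest | Payment | End bal
1 | $3,417.09 | $44.42 | $520.63 | $2,940.88
2 | $2,940.88 | $38.23 | $690.16 | $2,288.95

$690.16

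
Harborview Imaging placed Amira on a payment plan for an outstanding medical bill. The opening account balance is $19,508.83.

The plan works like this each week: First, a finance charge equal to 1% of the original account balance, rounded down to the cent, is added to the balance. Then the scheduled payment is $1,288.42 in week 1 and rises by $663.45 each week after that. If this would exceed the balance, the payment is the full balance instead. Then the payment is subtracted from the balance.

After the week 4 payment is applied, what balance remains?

$11,154.77

Week 1: $19,508.83 +$195.08 interest = $19,703.91; pay $1,288.42 → $18,415.49
Week 2: $18,415.49 +$195.08 interest = $18,610.57; pay $1,951.87 → $16,658.70
Week 3: $16,658.70 +$195.08 interest = $16,853.78; pay $2,615.32 → $14,238.46
Week 4: $14,238.46 +$195.08 interest = $14,433.54; pay $3,278.77 → $11,154.77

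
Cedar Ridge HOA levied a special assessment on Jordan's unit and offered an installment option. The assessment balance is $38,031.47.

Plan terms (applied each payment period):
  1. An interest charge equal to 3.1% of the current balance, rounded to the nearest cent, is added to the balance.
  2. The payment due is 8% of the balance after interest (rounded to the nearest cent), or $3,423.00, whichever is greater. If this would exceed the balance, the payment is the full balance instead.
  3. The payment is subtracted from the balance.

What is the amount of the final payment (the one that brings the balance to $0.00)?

Payment period 1: opening $38,031.47; interest $1,178.98 → $39,210.45; payment $3,423.00; balance $35,787.45
Payment period 2: opening $35,787.45; interest $1,109.41 → $36,896.86; payment $3,423.00; balance $33,473.86
Payment period 3: opening $33,473.86; interest $1,037.69 → $34,511.55; payment $3,423.00; balance $31,088.55
Payment period 4: opening $31,088.55; interest $963.75 → $32,052.30; payment $3,423.00; balance $28,629.30
Payment period 5: opening $28,629.30; interest $887.51 → $29,516.81; payment $3,423.00; balance $26,093.81
Payment period 6: opening $26,093.81; interest $808.91 → $26,902.72; payment $3,423.00; balance $23,479.72
Payment period 7: opening $23,479.72; interest $727.87 → $24,207.59; payment $3,423.00; balance $20,784.59
Payment period 8: opening $20,784.59; interest $644.32 → $21,428.91; payment $3,423.00; balance $18,005.91
Payment period 9: opening $18,005.91; interest $558.18 → $18,564.09; payment $3,423.00; balance $15,141.09
Payment period 10: opening $15,141.09; interest $469.37 → $15,610.46; payment $3,423.00; balance $12,187.46
Payment period 11: opening $12,187.46; interest $377.81 → $12,565.27; payment $3,423.00; balance $9,142.27
Payment period 12: opening $9,142.27; interest $283.41 → $9,425.68; payment $3,423.00; balance $6,002.68
Payment period 13: opening $6,002.68; interest $186.08 → $6,188.76; payment $3,423.00; balance $2,765.76
Payment period 14: opening $2,765.76; interest $85.74 → $2,851.50; payment $2,851.50; balance $0.00

$2,851.50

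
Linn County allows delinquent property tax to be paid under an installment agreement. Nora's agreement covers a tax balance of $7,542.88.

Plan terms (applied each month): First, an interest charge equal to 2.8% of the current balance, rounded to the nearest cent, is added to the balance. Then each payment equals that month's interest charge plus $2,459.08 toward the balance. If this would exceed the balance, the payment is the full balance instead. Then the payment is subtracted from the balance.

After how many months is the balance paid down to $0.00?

4

Month 1: $7,542.88 +$211.20 interest = $7,754.08; pay $2,670.28 → $5,083.80
Month 2: $5,083.80 +$142.35 interest = $5,226.15; pay $2,601.43 → $2,624.72
Month 3: $2,624.72 +$73.49 interest = $2,698.21; pay $2,532.57 → $165.64
Month 4: $165.64 +$4.64 interest = $170.28; pay $170.28 → $0.00
Balance reaches $0.00 in month 4.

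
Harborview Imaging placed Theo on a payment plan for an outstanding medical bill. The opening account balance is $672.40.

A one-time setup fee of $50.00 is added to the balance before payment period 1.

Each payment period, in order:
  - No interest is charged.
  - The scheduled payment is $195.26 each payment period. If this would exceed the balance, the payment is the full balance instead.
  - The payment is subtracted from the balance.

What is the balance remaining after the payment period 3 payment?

$136.62

# | Opening | Payment | End bal
1 | $722.40 | $195.26 | $527.14
2 | $527.14 | $195.26 | $331.88
3 | $331.88 | $195.26 | $136.62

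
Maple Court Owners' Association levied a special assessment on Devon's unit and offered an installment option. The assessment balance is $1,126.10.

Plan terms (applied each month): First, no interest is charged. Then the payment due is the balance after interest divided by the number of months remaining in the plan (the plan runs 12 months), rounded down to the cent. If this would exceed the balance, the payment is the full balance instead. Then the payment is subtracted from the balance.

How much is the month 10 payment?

$93.84

Month 1: $1,126.10 − $93.84 → $1,032.26
Month 2: $1,032.26 − $93.84 → $938.42
Month 3: $938.42 − $93.84 → $844.58
Month 4: $844.58 − $93.84 → $750.74
Month 5: $750.74 − $93.84 → $656.90
Month 6: $656.90 − $93.84 → $563.06
Month 7: $563.06 − $93.84 → $469.22
Month 8: $469.22 − $93.84 → $375.38
Month 9: $375.38 − $93.84 → $281.54
Month 10: $281.54 − $93.84 → $187.70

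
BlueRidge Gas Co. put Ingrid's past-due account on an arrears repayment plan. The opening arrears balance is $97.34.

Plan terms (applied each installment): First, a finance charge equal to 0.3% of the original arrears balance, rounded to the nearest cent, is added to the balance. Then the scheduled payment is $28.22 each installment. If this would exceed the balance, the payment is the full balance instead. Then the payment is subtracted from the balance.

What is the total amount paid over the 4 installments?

$98.50

# | Opening | Interest | Payment | End bal
1 | $97.34 | $0.29 | $28.22 | $69.41
2 | $69.41 | $0.29 | $28.22 | $41.48
3 | $41.48 | $0.29 | $28.22 | $13.55
4 | $13.55 | $0.29 | $13.84 | $0.00
Total paid: $98.50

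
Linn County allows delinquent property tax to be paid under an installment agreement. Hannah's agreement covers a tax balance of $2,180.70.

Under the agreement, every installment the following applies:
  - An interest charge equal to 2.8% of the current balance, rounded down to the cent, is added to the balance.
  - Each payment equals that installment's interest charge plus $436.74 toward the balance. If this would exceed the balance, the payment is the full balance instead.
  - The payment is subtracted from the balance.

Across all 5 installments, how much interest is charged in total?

Installment 1: opening $2,180.70; interest $61.05 → $2,241.75; payment $497.79; balance $1,743.96
Installment 2: opening $1,743.96; interest $48.83 → $1,792.79; payment $485.57; balance $1,307.22
Installment 3: opening $1,307.22; interest $36.60 → $1,343.82; payment $473.34; balance $870.48
Installment 4: opening $870.48; interest $24.37 → $894.85; payment $461.11; balance $433.74
Installment 5: opening $433.74; interest $12.14 → $445.88; payment $445.88; balance $0.00
Total interest: $61.05 + $48.83 + $36.60 + $24.37 + $12.14 = $182.99

$182.99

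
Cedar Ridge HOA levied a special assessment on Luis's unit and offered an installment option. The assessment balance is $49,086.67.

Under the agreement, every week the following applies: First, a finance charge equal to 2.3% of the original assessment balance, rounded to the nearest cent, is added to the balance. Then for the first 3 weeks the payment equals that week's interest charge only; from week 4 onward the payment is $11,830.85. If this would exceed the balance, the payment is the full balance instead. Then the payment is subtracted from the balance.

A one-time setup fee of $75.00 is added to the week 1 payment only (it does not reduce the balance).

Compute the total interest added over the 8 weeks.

$9,031.92

Week 1: $49,086.67 +$1,128.99 interest = $50,215.66; pay $1,128.99 (+ $75.00 fee) → $49,086.67
Week 2: $49,086.67 +$1,128.99 interest = $50,215.66; pay $1,128.99 → $49,086.67
Week 3: $49,086.67 +$1,128.99 interest = $50,215.66; pay $1,128.99 → $49,086.67
Week 4: $49,086.67 +$1,128.99 interest = $50,215.66; pay $11,830.85 → $38,384.81
Week 5: $38,384.81 +$1,128.99 interest = $39,513.80; pay $11,830.85 → $27,682.95
Week 6: $27,682.95 +$1,128.99 interest = $28,811.94; pay $11,830.85 → $16,981.09
Week 7: $16,981.09 +$1,128.99 interest = $18,110.08; pay $11,830.85 → $6,279.23
Week 8: $6,279.23 +$1,128.99 interest = $7,408.22; pay $7,408.22 → $0.00
Total interest: $1,128.99 + $1,128.99 + $1,128.99 + $1,128.99 + $1,128.99 + $1,128.99 + $1,128.99 + $1,128.99 = $9,031.92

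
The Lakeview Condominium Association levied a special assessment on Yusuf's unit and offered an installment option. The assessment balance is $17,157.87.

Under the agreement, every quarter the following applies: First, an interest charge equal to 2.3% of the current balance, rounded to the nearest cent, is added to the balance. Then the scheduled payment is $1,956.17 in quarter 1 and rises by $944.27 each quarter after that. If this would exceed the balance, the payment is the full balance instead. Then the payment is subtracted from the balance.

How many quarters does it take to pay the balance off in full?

Quarter 1: $17,157.87 +$394.63 interest = $17,552.50; pay $1,956.17 → $15,596.33
Quarter 2: $15,596.33 +$358.72 interest = $15,955.05; pay $2,900.44 → $13,054.61
Quarter 3: $13,054.61 +$300.26 interest = $13,354.87; pay $3,844.71 → $9,510.16
Quarter 4: $9,510.16 +$218.73 interest = $9,728.89; pay $4,788.98 → $4,939.91
Quarter 5: $4,939.91 +$113.62 interest = $5,053.53; pay $5,053.53 → $0.00
Balance reaches $0.00 in quarter 5.

5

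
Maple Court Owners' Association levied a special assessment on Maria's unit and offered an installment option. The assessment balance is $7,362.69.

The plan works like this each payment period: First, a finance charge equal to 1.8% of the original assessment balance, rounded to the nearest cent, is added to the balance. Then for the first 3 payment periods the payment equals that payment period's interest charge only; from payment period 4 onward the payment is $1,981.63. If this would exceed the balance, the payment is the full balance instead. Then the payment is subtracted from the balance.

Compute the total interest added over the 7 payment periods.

$927.71

Payment period 1: opening $7,362.69; interest $132.53 → $7,495.22; payment $132.53; balance $7,362.69
Payment period 2: opening $7,362.69; interest $132.53 → $7,495.22; payment $132.53; balance $7,362.69
Payment period 3: opening $7,362.69; interest $132.53 → $7,495.22; payment $132.53; balance $7,362.69
Payment period 4: opening $7,362.69; interest $132.53 → $7,495.22; payment $1,981.63; balance $5,513.59
Payment period 5: opening $5,513.59; interest $132.53 → $5,646.12; payment $1,981.63; balance $3,664.49
Payment period 6: opening $3,664.49; interest $132.53 → $3,797.02; payment $1,981.63; balance $1,815.39
Payment period 7: opening $1,815.39; interest $132.53 → $1,947.92; payment $1,947.92; balance $0.00
Total interest: $132.53 + $132.53 + $132.53 + $132.53 + $132.53 + $132.53 + $132.53 = $927.71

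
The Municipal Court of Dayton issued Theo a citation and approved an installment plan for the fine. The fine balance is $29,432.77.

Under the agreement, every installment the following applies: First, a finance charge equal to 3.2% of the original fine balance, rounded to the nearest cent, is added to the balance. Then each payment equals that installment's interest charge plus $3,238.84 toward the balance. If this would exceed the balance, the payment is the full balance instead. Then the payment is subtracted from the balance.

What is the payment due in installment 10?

$1,225.06

Installment 1: opening $29,432.77; interest $941.85 → $30,374.62; payment $4,180.69; balance $26,193.93
Installment 2: opening $26,193.93; interest $941.85 → $27,135.78; payment $4,180.69; balance $22,955.09
Installment 3: opening $22,955.09; interest $941.85 → $23,896.94; payment $4,180.69; balance $19,716.25
Installment 4: opening $19,716.25; interest $941.85 → $20,658.10; payment $4,180.69; balance $16,477.41
Installment 5: opening $16,477.41; interest $941.85 → $17,419.26; payment $4,180.69; balance $13,238.57
Installment 6: opening $13,238.57; interest $941.85 → $14,180.42; payment $4,180.69; balance $9,999.73
Installment 7: opening $9,999.73; interest $941.85 → $10,941.58; payment $4,180.69; balance $6,760.89
Installment 8: opening $6,760.89; interest $941.85 → $7,702.74; payment $4,180.69; balance $3,522.05
Installment 9: opening $3,522.05; interest $941.85 → $4,463.90; payment $4,180.69; balance $283.21
Installment 10: opening $283.21; interest $941.85 → $1,225.06; payment $1,225.06; balance $0.00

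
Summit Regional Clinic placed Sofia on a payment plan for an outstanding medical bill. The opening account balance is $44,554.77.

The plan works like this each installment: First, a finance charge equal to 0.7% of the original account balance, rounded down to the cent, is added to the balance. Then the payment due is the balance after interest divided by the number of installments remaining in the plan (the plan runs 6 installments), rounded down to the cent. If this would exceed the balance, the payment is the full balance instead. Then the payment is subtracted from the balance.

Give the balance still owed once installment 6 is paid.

$0.00

Installment 1: opening $44,554.77; interest $311.88 → $44,866.65; payment $7,477.77; balance $37,388.88
Installment 2: opening $37,388.88; interest $311.88 → $37,700.76; payment $7,540.15; balance $30,160.61
Installment 3: opening $30,160.61; interest $311.88 → $30,472.49; payment $7,618.12; balance $22,854.37
Installment 4: opening $22,854.37; interest $311.88 → $23,166.25; payment $7,722.08; balance $15,444.17
Installment 5: opening $15,444.17; interest $311.88 → $15,756.05; payment $7,878.02; balance $7,878.03
Installment 6: opening $7,878.03; interest $311.88 → $8,189.91; payment $8,189.91; balance $0.00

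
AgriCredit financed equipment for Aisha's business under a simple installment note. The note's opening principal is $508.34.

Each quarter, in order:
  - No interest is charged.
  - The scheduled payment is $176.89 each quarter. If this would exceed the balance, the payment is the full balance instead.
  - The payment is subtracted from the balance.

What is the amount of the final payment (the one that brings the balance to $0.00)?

Quarter 1: opening $508.34; payment $176.89; balance $331.45
Quarter 2: opening $331.45; payment $176.89; balance $154.56
Quarter 3: opening $154.56; payment $154.56; balance $0.00

$154.56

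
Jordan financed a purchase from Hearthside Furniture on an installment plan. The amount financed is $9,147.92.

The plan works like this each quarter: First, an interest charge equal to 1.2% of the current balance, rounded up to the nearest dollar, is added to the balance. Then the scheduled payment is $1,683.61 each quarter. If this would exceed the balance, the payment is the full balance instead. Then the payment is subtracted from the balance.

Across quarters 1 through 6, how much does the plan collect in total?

# | Opening | Interest | Payment | End bal
1 | $9,147.92 | $110.00 | $1,683.61 | $7,574.31
2 | $7,574.31 | $91.00 | $1,683.61 | $5,981.70
3 | $5,981.70 | $72.00 | $1,683.61 | $4,370.09
4 | $4,370.09 | $53.00 | $1,683.61 | $2,739.48
5 | $2,739.48 | $33.00 | $1,683.61 | $1,088.87
6 | $1,088.87 | $14.00 | $1,102.87 | $0.00
Total paid: $9,520.92

$9,520.92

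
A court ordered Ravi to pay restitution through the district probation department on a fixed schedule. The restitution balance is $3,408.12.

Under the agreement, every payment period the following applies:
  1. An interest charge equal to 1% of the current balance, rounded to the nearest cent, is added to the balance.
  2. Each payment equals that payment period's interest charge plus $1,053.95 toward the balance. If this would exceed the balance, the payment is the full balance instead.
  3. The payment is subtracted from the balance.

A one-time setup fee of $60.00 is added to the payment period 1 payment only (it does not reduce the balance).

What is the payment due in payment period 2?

$1,077.49

Payment period 1: opening $3,408.12; interest $34.08 → $3,442.20; payment $1,088.03 (+ $60.00 fee); balance $2,354.17
Payment period 2: opening $2,354.17; interest $23.54 → $2,377.71; payment $1,077.49; balance $1,300.22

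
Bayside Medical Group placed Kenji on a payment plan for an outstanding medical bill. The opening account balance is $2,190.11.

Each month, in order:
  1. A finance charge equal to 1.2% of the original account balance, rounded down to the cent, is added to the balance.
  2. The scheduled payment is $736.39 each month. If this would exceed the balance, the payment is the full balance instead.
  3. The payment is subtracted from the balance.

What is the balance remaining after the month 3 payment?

Month 1: $2,190.11 +$26.28 interest = $2,216.39; pay $736.39 → $1,480.00
Month 2: $1,480.00 +$26.28 interest = $1,506.28; pay $736.39 → $769.89
Month 3: $769.89 +$26.28 interest = $796.17; pay $736.39 → $59.78

$59.78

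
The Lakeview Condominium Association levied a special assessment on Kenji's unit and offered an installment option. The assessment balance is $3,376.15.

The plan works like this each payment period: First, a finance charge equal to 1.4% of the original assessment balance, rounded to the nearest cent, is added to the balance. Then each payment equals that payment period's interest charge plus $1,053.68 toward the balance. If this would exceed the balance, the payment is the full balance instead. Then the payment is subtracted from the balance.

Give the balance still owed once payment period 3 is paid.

$215.11

Payment period 1: $3,376.15 +$47.27 interest = $3,423.42; pay $1,100.95 → $2,322.47
Payment period 2: $2,322.47 +$47.27 interest = $2,369.74; pay $1,100.95 → $1,268.79
Payment period 3: $1,268.79 +$47.27 interest = $1,316.06; pay $1,100.95 → $215.11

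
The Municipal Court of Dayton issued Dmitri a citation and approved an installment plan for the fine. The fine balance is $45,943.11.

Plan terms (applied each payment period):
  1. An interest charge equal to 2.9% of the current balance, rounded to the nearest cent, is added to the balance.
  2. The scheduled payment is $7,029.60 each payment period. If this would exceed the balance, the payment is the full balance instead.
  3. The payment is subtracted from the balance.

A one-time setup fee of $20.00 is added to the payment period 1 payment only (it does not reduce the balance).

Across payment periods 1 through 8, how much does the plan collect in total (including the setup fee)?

Payment period 1: opening $45,943.11; interest $1,332.35 → $47,275.46; payment $7,029.60 (+ $20.00 fee); balance $40,245.86
Payment period 2: opening $40,245.86; interest $1,167.13 → $41,412.99; payment $7,029.60; balance $34,383.39
Payment period 3: opening $34,383.39; interest $997.12 → $35,380.51; payment $7,029.60; balance $28,350.91
Payment period 4: opening $28,350.91; interest $822.18 → $29,173.09; payment $7,029.60; balance $22,143.49
Payment period 5: opening $22,143.49; interest $642.16 → $22,785.65; payment $7,029.60; balance $15,756.05
Payment period 6: opening $15,756.05; interest $456.93 → $16,212.98; payment $7,029.60; balance $9,183.38
Payment period 7: opening $9,183.38; interest $266.32 → $9,449.70; payment $7,029.60; balance $2,420.10
Payment period 8: opening $2,420.10; interest $70.18 → $2,490.28; payment $2,490.28; balance $0.00
Total paid: $51,717.48

$51,717.48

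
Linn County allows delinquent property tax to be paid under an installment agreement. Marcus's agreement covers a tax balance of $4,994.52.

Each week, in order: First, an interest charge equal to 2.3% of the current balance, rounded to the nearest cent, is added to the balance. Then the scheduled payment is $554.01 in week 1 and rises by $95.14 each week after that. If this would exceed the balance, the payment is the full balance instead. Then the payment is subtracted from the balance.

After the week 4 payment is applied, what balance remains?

Week 1: $4,994.52 +$114.87 interest = $5,109.39; pay $554.01 → $4,555.38
Week 2: $4,555.38 +$104.77 interest = $4,660.15; pay $649.15 → $4,011.00
Week 3: $4,011.00 +$92.25 interest = $4,103.25; pay $744.29 → $3,358.96
Week 4: $3,358.96 +$77.26 interest = $3,436.22; pay $839.43 → $2,596.79

$2,596.79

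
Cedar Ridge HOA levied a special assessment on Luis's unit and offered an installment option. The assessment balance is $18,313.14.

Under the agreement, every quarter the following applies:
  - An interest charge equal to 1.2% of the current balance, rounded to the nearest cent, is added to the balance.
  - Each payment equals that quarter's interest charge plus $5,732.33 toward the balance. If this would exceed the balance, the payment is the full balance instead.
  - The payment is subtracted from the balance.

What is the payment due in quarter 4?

$1,129.54

Quarter 1: $18,313.14 +$219.76 interest = $18,532.90; pay $5,952.09 → $12,580.81
Quarter 2: $12,580.81 +$150.97 interest = $12,731.78; pay $5,883.30 → $6,848.48
Quarter 3: $6,848.48 +$82.18 interest = $6,930.66; pay $5,814.51 → $1,116.15
Quarter 4: $1,116.15 +$13.39 interest = $1,129.54; pay $1,129.54 → $0.00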